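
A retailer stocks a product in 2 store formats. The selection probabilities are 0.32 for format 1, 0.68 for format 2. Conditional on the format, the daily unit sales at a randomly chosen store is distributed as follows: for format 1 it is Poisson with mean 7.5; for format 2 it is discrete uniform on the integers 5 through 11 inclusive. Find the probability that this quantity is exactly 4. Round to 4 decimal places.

Conditional on each format, P(X = 4): 1: 0.0729164; 2: 0.
By total probability, P(X = 4) = 0.32·0.0729164 + 0.68·0 = 0.0233332.

0.0233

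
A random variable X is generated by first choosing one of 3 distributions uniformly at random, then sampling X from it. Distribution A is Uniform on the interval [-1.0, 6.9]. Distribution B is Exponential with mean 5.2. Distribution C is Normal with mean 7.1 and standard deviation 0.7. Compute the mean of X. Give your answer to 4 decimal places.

Component means — A: 2.95; B: 5.2; C: 7.1.
E[X] = 0.333333·2.95 + 0.333333·5.2 + 0.333333·7.1 = 5.08333.

5.0833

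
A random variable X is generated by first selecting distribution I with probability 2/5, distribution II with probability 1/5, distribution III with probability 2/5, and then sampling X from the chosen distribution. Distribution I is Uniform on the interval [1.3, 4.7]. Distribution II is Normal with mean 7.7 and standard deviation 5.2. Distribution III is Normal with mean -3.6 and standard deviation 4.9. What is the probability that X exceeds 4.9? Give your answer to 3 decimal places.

0.158

Conditional on each component, P(X > 4.9): I: 0; II: 0.704871; III: 0.0413975.
By total probability, P(X > 4.9) = 0.4·0 + 0.2·0.704871 + 0.4·0.0413975 = 0.157533.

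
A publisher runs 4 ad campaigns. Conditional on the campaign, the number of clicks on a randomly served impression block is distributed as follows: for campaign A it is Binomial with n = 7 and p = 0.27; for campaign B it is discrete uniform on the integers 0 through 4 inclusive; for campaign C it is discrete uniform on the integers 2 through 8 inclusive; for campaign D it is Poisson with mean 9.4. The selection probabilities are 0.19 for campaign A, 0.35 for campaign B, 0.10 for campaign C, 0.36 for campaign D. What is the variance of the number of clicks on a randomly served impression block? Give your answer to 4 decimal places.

Per component, A: μ=1.89, E[X²]=4.9518; B: μ=2, E[X²]=6; C: μ=5, E[X²]=29; D: μ=9.4, E[X²]=97.76.
E[X] = 0.19·1.89 + 0.35·2 + 0.1·5 + 0.36·9.4 = 4.9431.
E[X²] = 0.19·4.9518 + 0.35·6 + 0.1·29 + 0.36·97.76 = 41.1344.
Var(X) = E[X²] − (E[X])² = 41.1344 − 24.4342 = 16.7002.

16.7002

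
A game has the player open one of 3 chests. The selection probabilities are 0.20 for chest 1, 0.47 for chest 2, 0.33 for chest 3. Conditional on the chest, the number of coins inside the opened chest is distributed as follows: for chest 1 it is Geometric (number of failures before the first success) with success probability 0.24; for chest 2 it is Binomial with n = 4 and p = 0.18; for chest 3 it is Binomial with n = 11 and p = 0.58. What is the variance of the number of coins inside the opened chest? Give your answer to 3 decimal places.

Per component, 1: μ=3.16667, E[X²]=23.2222; 2: μ=0.72, E[X²]=1.1088; 3: μ=6.38, E[X²]=43.384.
E[X] = 0.2·3.16667 + 0.47·0.72 + 0.33·6.38 = 3.07713.
E[X²] = 0.2·23.2222 + 0.47·1.1088 + 0.33·43.384 = 19.4823.
Var(X) = E[X²] − (E[X])² = 19.4823 − 9.46875 = 10.0136.

10.014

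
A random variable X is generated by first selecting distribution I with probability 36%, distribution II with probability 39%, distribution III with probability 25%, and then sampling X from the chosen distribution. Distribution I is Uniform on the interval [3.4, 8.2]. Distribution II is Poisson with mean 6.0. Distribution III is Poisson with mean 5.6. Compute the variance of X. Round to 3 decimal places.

Per component, I: μ=5.8, E[X²]=35.56; II: μ=6, E[X²]=42; III: μ=5.6, E[X²]=36.96.
E[X] = 0.36·5.8 + 0.39·6 + 0.25·5.6 = 5.828.
E[X²] = 0.36·35.56 + 0.39·42 + 0.25·36.96 = 38.4216.
Var(X) = E[X²] − (E[X])² = 38.4216 − 33.9656 = 4.45602.

4.456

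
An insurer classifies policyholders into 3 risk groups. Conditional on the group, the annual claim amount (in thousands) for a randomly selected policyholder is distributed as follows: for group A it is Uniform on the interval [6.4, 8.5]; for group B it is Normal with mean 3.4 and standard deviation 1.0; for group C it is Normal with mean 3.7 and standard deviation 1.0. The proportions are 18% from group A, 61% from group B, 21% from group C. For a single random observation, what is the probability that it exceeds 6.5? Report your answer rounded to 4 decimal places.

Conditional on each group, P(X > 6.5): A: 0.952381; B: 0.000967603; C: 0.00255513.
By total probability, P(X > 6.5) = 0.18·0.952381 + 0.61·0.000967603 + 0.21·0.00255513 = 0.172555.

0.1726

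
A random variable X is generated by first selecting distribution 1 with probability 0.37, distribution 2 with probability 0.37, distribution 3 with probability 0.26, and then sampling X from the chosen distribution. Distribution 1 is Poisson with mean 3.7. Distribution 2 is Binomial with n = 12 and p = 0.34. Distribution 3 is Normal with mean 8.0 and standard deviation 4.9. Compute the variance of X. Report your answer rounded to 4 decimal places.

Per component, 1: μ=3.7, E[X²]=17.39; 2: μ=4.08, E[X²]=19.3392; 3: μ=8, E[X²]=88.01.
E[X] = 0.37·3.7 + 0.37·4.08 + 0.26·8 = 4.9586.
E[X²] = 0.37·17.39 + 0.37·19.3392 + 0.26·88.01 = 36.4724.
Var(X) = E[X²] − (E[X])² = 36.4724 − 24.5877 = 11.8847.

11.8847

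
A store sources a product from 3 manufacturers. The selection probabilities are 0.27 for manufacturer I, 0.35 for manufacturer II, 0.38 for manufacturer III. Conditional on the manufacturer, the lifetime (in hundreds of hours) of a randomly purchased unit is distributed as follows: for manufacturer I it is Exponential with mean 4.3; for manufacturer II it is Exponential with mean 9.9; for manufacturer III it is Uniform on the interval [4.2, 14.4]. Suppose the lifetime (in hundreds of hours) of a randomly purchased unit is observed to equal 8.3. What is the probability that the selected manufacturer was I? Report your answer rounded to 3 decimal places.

0.148

Likelihoods f(8.3 | ·): I: 0.0337475; II: 0.0436777; III: 0.0980392.
Posterior ∝ prior × likelihood. Numerator for I: 0.27·0.0337475 = 0.00911184.
Normalizing constant: 0.27·0.0337475 + 0.35·0.0436777 + 0.38·0.0980392 = 0.0616539.
P(I | observation) = 0.00911184 / 0.0616539 = 0.14779.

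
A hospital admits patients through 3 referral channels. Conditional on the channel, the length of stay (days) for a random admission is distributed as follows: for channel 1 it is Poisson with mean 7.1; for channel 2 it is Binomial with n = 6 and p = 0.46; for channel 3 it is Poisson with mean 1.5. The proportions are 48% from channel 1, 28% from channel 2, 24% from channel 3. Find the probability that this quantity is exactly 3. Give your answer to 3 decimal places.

0.140

Conditional on each channel, P(X = 3): 1: 0.049219; 2: 0.306538; 3: 0.125511.
By total probability, P(X = 3) = 0.48·0.049219 + 0.28·0.306538 + 0.24·0.125511 = 0.139578.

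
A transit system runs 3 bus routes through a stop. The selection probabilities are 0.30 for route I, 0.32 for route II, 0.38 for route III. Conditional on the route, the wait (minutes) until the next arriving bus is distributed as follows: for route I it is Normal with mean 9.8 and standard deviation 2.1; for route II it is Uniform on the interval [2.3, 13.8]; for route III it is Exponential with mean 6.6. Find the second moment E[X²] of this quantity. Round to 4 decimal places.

For each component E[X²] = Var + (mean)², giving I: 100.45; II: 75.8233; III: 87.12.
Overall E[X²] = 0.3·100.45 + 0.32·75.8233 + 0.38·87.12 = 87.5041.

87.5041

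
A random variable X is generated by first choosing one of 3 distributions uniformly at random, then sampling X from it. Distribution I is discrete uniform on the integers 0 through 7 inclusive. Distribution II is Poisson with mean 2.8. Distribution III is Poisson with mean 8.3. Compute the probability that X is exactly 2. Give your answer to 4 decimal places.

0.1240

Conditional on each component, P(X = 2): I: 0.125; II: 0.238375; III: 0.00856016.
By total probability, P(X = 2) = 0.333333·0.125 + 0.333333·0.238375 + 0.333333·0.00856016 = 0.123979.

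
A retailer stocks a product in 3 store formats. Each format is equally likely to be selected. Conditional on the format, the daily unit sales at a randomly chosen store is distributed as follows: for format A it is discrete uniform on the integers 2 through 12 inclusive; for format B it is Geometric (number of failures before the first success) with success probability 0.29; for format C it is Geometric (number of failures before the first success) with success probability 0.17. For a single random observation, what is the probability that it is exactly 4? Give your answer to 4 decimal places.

0.0818

Conditional on each format, P(X = 4): A: 0.0909091; B: 0.0736939; C: 0.0806791.
By total probability, P(X = 4) = 0.333333·0.0909091 + 0.333333·0.0736939 + 0.333333·0.0806791 = 0.0817607.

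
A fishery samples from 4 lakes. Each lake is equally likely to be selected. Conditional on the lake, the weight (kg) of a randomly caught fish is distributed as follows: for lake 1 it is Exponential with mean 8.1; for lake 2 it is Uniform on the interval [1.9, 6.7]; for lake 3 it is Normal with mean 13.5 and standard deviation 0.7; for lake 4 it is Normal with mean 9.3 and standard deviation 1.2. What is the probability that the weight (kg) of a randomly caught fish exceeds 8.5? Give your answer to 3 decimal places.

0.524

Conditional on each lake, P(X > 8.5): 1: 0.350154; 2: 0; 3: 1; 4: 0.747507.
By total probability, P(X > 8.5) = 0.25·0.350154 + 0.25·0 + 0.25·1 + 0.25·0.747507 = 0.524415.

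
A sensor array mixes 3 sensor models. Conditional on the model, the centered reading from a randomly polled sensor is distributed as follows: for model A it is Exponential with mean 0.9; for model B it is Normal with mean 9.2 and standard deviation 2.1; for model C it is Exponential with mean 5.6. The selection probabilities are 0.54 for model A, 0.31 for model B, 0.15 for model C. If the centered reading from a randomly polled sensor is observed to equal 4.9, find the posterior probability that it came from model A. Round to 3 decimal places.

0.123

Likelihoods f(4.9 | ·): A: 0.00480027; B: 0.0233479; C: 0.0744396.
Posterior ∝ prior × likelihood. Numerator for A: 0.54·0.00480027 = 0.00259214.
Normalizing constant: 0.54·0.00480027 + 0.31·0.0233479 + 0.15·0.0744396 = 0.0209959.
P(A | observation) = 0.00259214 / 0.0209959 = 0.123459.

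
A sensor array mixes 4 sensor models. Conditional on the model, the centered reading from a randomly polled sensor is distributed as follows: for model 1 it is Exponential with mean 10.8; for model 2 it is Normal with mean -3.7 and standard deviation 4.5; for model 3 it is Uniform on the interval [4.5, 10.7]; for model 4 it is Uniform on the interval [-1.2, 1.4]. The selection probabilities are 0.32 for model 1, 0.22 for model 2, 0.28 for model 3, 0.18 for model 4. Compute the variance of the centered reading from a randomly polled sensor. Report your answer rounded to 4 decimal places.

76.3644

Per component, 1: μ=10.8, E[X²]=233.28; 2: μ=-3.7, E[X²]=33.94; 3: μ=7.6, E[X²]=60.9633; 4: μ=0.1, E[X²]=0.573333.
E[X] = 0.32·10.8 + 0.22·-3.7 + 0.28·7.6 + 0.18·0.1 = 4.788.
E[X²] = 0.32·233.28 + 0.22·33.94 + 0.28·60.9633 + 0.18·0.573333 = 99.2893.
Var(X) = E[X²] − (E[X])² = 99.2893 − 22.9249 = 76.3644.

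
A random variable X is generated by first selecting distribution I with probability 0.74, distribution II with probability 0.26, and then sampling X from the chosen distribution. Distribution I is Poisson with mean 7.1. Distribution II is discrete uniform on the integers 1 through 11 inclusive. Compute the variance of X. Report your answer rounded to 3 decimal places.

8.087

Per component, I: μ=7.1, E[X²]=57.51; II: μ=6, E[X²]=46.
E[X] = 0.74·7.1 + 0.26·6 = 6.814.
E[X²] = 0.74·57.51 + 0.26·46 = 54.5174.
Var(X) = E[X²] − (E[X])² = 54.5174 − 46.4306 = 8.0868.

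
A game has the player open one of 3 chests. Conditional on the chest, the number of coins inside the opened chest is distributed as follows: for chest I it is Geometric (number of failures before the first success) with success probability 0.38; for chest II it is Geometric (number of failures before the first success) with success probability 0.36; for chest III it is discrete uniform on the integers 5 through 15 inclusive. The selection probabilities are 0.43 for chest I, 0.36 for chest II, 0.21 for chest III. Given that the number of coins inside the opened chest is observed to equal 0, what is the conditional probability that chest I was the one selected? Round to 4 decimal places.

Likelihoods P(X=0 | ·): I: 0.38; II: 0.36; III: 0.
Posterior ∝ prior × likelihood. Numerator for I: 0.43·0.38 = 0.1634.
Normalizing constant: 0.43·0.38 + 0.36·0.36 + 0.21·0 = 0.293.
P(I | observation) = 0.1634 / 0.293 = 0.557679.

0.5577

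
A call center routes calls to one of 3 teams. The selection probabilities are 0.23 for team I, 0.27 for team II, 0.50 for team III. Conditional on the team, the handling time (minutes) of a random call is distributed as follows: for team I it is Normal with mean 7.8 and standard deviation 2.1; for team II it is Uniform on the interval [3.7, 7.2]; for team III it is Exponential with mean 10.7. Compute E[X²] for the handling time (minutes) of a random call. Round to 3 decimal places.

137.793

For each component E[X²] = Var + (mean)², giving I: 65.25; II: 30.7233; III: 228.98.
Overall E[X²] = 0.23·65.25 + 0.27·30.7233 + 0.5·228.98 = 137.793.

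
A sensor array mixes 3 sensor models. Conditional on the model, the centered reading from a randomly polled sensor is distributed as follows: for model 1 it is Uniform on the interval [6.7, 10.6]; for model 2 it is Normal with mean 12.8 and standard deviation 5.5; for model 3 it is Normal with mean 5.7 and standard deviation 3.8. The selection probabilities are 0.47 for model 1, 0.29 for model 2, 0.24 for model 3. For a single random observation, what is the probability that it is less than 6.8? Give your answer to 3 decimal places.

0.199

Conditional on each model, P(X < 6.8): 1: 0.025641; 2: 0.137656; 3: 0.613891.
By total probability, P(X < 6.8) = 0.47·0.025641 + 0.29·0.137656 + 0.24·0.613891 = 0.199305.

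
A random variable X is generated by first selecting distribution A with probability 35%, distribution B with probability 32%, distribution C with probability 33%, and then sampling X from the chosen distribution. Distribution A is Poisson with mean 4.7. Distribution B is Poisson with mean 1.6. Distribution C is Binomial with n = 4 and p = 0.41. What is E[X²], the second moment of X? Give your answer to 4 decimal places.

11.9146

For each component E[X²] = Var + (mean)², giving A: 26.79; B: 4.16; C: 3.6572.
Overall E[X²] = 0.35·26.79 + 0.32·4.16 + 0.33·3.6572 = 11.9146.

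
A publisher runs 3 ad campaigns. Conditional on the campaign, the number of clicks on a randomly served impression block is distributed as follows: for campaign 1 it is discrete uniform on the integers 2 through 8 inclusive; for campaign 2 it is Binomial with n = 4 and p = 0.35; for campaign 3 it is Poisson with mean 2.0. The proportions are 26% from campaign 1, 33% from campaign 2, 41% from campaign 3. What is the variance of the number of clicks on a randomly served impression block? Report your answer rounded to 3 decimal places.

4.280

Per component, 1: μ=5, E[X²]=29; 2: μ=1.4, E[X²]=2.87; 3: μ=2, E[X²]=6.
E[X] = 0.26·5 + 0.33·1.4 + 0.41·2 = 2.582.
E[X²] = 0.26·29 + 0.33·2.87 + 0.41·6 = 10.9471.
Var(X) = E[X²] − (E[X])² = 10.9471 − 6.66672 = 4.28038.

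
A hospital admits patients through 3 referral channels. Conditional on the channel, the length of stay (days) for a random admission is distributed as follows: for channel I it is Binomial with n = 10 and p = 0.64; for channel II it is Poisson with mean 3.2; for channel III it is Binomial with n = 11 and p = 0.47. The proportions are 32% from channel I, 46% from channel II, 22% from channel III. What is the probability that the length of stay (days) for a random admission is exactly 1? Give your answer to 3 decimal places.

0.062

Conditional on each channel, P(X = 1): I: 0.000649984; II: 0.130439; III: 0.00904168.
By total probability, P(X = 1) = 0.32·0.000649984 + 0.46·0.130439 + 0.22·0.00904168 = 0.0621991.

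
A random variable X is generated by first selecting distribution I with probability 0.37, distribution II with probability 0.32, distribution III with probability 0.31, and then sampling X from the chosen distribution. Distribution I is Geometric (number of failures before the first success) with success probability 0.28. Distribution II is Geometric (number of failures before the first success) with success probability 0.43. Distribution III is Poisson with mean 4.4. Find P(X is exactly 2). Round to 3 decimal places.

0.135

Conditional on each component, P(X = 2): I: 0.145152; II: 0.139707; III: 0.118845.
By total probability, P(X = 2) = 0.37·0.145152 + 0.32·0.139707 + 0.31·0.118845 = 0.135254.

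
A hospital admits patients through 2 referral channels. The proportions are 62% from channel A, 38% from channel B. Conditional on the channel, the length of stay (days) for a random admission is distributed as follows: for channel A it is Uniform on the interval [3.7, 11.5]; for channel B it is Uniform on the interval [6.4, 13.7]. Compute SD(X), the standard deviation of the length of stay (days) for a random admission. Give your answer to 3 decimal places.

Per component, A: μ=7.6, E[X²]=62.83; B: μ=10.05, E[X²]=105.443.
E[X] = 0.62·7.6 + 0.38·10.05 = 8.531.
E[X²] = 0.62·62.83 + 0.38·105.443 = 79.0231.
Var(X) = E[X²] − (E[X])² = 79.0231 − 72.778 = 6.24511.
SD(X) = √6.24511 = 2.49902.

2.499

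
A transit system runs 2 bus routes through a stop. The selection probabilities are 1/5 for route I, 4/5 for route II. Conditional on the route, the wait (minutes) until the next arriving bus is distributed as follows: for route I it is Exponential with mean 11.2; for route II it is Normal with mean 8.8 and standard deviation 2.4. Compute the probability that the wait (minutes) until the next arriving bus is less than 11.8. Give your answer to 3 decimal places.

0.846

Conditional on each route, P(X < 11.8): I: 0.65131; II: 0.89435.
By total probability, P(X < 11.8) = 0.2·0.65131 + 0.8·0.89435 = 0.845742.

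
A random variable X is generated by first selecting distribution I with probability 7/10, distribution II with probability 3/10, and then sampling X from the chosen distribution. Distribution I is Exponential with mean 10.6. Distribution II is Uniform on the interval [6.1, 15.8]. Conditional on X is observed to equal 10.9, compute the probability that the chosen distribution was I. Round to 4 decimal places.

Likelihoods f(10.9 | ·): I: 0.0337371; II: 0.103093.
Posterior ∝ prior × likelihood. Numerator for I: 0.7·0.0337371 = 0.023616.
Normalizing constant: 0.7·0.0337371 + 0.3·0.103093 = 0.0545438.
P(I | observation) = 0.023616 / 0.0545438 = 0.432973.

0.4330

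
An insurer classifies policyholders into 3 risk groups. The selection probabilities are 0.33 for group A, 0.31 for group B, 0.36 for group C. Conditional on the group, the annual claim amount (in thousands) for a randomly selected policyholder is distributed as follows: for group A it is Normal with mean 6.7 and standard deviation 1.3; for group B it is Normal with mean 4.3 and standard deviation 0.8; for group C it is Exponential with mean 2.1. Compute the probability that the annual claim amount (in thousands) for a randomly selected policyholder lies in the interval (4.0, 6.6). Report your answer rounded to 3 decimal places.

Conditional on each group, P(4.0 < X < 6.6): A: 0.450438; B: 0.64415; C: 0.105699.
By total probability, P(4.0 < X < 6.6) = 0.33·0.450438 + 0.31·0.64415 + 0.36·0.105699 = 0.386382.

0.386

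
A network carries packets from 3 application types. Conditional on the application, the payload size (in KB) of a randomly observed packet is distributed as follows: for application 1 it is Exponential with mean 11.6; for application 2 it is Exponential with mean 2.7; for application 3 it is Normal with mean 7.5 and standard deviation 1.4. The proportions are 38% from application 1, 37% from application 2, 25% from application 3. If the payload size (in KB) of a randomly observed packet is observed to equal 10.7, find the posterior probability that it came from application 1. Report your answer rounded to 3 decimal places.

Likelihoods f(10.7 | ·): 1: 0.0342723; 2: 0.00703952; 3: 0.0209073.
Posterior ∝ prior × likelihood. Numerator for 1: 0.38·0.0342723 = 0.0130235.
Normalizing constant: 0.38·0.0342723 + 0.37·0.00703952 + 0.25·0.0209073 = 0.0208549.
P(1 | observation) = 0.0130235 / 0.0208549 = 0.624479.

0.624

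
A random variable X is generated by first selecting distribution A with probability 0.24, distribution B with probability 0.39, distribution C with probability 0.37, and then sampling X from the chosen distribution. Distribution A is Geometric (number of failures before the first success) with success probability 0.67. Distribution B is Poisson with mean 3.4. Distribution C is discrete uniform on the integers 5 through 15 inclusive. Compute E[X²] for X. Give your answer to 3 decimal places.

For each component E[X²] = Var + (mean)², giving A: 0.977723; B: 14.96; C: 110.
Overall E[X²] = 0.24·0.977723 + 0.39·14.96 + 0.37·110 = 46.7691.

46.769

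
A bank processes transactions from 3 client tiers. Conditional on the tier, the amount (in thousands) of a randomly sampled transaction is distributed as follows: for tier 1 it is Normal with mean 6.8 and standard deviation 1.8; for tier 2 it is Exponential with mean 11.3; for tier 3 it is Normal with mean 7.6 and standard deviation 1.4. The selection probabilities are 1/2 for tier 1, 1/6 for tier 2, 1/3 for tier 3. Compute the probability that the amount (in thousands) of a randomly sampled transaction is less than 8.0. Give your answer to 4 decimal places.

Conditional on each tier, P(X < 8.0): 1: 0.747507; 2: 0.507354; 3: 0.612452.
By total probability, P(X < 8.0) = 0.5·0.747507 + 0.166667·0.507354 + 0.333333·0.612452 = 0.662463.

0.6625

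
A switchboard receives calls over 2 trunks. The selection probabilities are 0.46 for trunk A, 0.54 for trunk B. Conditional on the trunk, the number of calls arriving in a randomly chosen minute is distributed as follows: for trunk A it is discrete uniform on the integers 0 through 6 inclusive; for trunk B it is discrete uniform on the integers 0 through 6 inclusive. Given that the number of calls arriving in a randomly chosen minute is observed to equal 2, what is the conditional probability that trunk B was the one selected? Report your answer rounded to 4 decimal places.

0.5400

Likelihoods P(X=2 | ·): A: 0.142857; B: 0.142857.
Posterior ∝ prior × likelihood. Numerator for B: 0.54·0.142857 = 0.0771429.
Normalizing constant: 0.46·0.142857 + 0.54·0.142857 = 0.142857.
P(B | observation) = 0.0771429 / 0.142857 = 0.54.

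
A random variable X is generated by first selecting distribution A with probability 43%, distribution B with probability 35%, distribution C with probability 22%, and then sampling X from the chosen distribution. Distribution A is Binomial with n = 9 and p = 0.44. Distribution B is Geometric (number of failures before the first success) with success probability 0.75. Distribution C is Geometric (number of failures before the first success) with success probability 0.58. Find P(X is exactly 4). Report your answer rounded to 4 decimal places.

Conditional on each component, P(X = 4): A: 0.260089; B: 0.00292969; C: 0.0180478.
By total probability, P(X = 4) = 0.43·0.260089 + 0.35·0.00292969 + 0.22·0.0180478 = 0.116834.

0.1168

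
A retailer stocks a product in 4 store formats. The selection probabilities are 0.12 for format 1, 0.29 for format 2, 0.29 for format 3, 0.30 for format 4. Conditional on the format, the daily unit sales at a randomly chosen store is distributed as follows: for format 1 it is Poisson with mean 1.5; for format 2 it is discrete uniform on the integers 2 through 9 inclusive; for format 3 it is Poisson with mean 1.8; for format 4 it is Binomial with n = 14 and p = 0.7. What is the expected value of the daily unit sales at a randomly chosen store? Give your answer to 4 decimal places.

5.2370

Component means — 1: 1.5; 2: 5.5; 3: 1.8; 4: 9.8.
E[X] = 0.12·1.5 + 0.29·5.5 + 0.29·1.8 + 0.3·9.8 = 5.237.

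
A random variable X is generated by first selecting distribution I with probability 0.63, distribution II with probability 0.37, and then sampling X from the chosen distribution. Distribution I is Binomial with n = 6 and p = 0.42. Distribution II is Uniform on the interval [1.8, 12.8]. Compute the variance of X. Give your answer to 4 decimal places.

9.9776

Per component, I: μ=2.52, E[X²]=7.812; II: μ=7.3, E[X²]=63.3733.
E[X] = 0.63·2.52 + 0.37·7.3 = 4.2886.
E[X²] = 0.63·7.812 + 0.37·63.3733 = 28.3697.
Var(X) = E[X²] − (E[X])² = 28.3697 − 18.3921 = 9.9776.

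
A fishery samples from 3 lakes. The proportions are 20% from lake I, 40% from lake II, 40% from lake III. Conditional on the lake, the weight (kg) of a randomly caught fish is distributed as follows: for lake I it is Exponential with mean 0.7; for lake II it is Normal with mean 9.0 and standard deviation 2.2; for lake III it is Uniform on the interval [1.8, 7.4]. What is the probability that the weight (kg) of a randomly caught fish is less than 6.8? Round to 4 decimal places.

Conditional on each lake, P(X < 6.8): I: 0.99994; II: 0.158655; III: 0.892857.
By total probability, P(X < 6.8) = 0.2·0.99994 + 0.4·0.158655 + 0.4·0.892857 = 0.620593.

0.6206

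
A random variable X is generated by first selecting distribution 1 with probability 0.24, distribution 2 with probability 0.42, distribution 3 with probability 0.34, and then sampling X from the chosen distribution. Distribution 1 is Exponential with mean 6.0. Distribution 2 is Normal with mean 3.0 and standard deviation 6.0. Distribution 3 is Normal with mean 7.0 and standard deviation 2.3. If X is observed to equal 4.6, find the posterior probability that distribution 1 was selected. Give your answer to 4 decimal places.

0.2330

Likelihoods f(4.6 | ·): 1: 0.0774265; 2: 0.0641678; 3: 0.100633.
Posterior ∝ prior × likelihood. Numerator for 1: 0.24·0.0774265 = 0.0185824.
Normalizing constant: 0.24·0.0774265 + 0.42·0.0641678 + 0.34·0.100633 = 0.0797482.
P(1 | observation) = 0.0185824 / 0.0797482 = 0.233013.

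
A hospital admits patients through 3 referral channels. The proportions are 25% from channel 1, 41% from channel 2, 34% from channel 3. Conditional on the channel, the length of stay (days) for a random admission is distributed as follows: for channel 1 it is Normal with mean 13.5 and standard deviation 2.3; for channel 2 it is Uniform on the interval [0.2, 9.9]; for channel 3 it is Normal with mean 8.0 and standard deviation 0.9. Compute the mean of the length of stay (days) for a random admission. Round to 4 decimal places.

Component means — 1: 13.5; 2: 5.05; 3: 8.
E[X] = 0.25·13.5 + 0.41·5.05 + 0.34·8 = 8.1655.

8.1655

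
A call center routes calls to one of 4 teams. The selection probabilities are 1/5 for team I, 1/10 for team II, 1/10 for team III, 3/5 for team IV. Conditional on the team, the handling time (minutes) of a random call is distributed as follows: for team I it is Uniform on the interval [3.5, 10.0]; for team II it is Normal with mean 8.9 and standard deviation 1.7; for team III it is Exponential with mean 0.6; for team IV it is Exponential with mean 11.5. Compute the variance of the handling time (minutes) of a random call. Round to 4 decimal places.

92.1587

Per component, I: μ=6.75, E[X²]=49.0833; II: μ=8.9, E[X²]=82.1; III: μ=0.6, E[X²]=0.72; IV: μ=11.5, E[X²]=264.5.
E[X] = 0.2·6.75 + 0.1·8.9 + 0.1·0.6 + 0.6·11.5 = 9.2.
E[X²] = 0.2·49.0833 + 0.1·82.1 + 0.1·0.72 + 0.6·264.5 = 176.799.
Var(X) = E[X²] − (E[X])² = 176.799 − 84.64 = 92.1587.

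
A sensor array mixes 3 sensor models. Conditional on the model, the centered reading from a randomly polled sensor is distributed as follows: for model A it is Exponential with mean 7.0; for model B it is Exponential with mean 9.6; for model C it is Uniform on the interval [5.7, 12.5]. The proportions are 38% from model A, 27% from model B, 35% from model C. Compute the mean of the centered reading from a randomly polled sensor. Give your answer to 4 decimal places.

Component means — A: 7; B: 9.6; C: 9.1.
E[X] = 0.38·7 + 0.27·9.6 + 0.35·9.1 = 8.437.

8.4370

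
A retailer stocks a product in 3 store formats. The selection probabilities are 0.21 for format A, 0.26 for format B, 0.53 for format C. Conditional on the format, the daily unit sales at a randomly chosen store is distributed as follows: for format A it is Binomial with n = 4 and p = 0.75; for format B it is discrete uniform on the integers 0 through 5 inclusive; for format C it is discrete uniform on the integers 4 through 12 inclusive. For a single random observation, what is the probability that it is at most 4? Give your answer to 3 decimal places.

0.486

Conditional on each format, P(X ≤ 4): A: 1; B: 0.833333; C: 0.111111.
By total probability, P(X ≤ 4) = 0.21·1 + 0.26·0.833333 + 0.53·0.111111 = 0.485556.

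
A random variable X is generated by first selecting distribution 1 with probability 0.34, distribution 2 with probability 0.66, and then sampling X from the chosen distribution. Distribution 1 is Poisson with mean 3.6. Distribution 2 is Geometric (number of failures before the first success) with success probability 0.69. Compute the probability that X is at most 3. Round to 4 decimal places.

Conditional on each component, P(X ≤ 3): 1: 0.515216; 2: 0.990765.
By total probability, P(X ≤ 3) = 0.34·0.515216 + 0.66·0.990765 = 0.829078.

0.8291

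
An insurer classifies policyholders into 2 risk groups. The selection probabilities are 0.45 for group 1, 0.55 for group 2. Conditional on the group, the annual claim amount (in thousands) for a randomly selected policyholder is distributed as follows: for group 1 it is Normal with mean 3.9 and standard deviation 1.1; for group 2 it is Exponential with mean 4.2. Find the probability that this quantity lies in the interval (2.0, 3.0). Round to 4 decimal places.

Conditional on each group, P(2.0 < X < 3.0): 1: 0.164567; 2: 0.131603.
By total probability, P(2.0 < X < 3.0) = 0.45·0.164567 + 0.55·0.131603 = 0.146437.

0.1464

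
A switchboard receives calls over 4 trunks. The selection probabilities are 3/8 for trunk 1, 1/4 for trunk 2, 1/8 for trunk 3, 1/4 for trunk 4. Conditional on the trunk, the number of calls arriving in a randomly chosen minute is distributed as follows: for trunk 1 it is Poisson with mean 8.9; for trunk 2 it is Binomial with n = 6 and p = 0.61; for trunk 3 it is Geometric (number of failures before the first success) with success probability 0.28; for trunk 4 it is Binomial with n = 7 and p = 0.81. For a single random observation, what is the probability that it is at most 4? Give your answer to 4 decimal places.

0.3433

Conditional on each trunk, P(X ≤ 4): 1: 0.0584325; 2: 0.750844; 3: 0.806508; 4: 0.131268.
By total probability, P(X ≤ 4) = 0.375·0.0584325 + 0.25·0.750844 + 0.125·0.806508 + 0.25·0.131268 = 0.343254.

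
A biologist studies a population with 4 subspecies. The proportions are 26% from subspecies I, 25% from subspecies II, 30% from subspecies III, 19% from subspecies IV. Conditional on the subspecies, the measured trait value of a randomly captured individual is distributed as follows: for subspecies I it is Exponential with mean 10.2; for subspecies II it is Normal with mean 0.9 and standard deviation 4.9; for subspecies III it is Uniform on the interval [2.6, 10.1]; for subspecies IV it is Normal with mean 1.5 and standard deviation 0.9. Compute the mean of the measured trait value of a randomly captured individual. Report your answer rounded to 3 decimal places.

Component means — I: 10.2; II: 0.9; III: 6.35; IV: 1.5.
E[X] = 0.26·10.2 + 0.25·0.9 + 0.3·6.35 + 0.19·1.5 = 5.067.

5.067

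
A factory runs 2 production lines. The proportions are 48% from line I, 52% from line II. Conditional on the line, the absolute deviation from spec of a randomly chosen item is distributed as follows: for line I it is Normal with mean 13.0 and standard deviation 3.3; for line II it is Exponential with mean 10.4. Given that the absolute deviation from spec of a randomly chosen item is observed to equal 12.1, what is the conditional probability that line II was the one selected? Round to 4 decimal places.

0.2184

Likelihoods f(12.1 | ·): I: 0.116478; II: 0.0300387.
Posterior ∝ prior × likelihood. Numerator for II: 0.52·0.0300387 = 0.0156201.
Normalizing constant: 0.48·0.116478 + 0.52·0.0300387 = 0.0715297.
P(II | observation) = 0.0156201 / 0.0715297 = 0.218373.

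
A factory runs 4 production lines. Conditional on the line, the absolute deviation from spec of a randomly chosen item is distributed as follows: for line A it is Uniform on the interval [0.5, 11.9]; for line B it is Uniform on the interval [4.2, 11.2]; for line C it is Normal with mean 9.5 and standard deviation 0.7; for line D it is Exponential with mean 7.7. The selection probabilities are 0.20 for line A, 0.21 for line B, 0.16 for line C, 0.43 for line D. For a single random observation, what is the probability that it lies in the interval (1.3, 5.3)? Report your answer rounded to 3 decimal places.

0.250

Conditional on each line, P(1.3 < X < 5.3): A: 0.350877; B: 0.157143; C: 9.86588e-10; D: 0.342228.
By total probability, P(1.3 < X < 5.3) = 0.2·0.350877 + 0.21·0.157143 + 0.16·9.86588e-10 + 0.43·0.342228 = 0.250333.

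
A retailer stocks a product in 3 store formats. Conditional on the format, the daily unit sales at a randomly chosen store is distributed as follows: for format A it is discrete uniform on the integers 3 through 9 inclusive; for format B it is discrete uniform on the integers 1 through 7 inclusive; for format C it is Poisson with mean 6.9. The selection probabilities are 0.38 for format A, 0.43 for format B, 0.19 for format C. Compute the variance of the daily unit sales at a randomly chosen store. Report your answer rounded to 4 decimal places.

5.9502

Per component, A: μ=6, E[X²]=40; B: μ=4, E[X²]=20; C: μ=6.9, E[X²]=54.51.
E[X] = 0.38·6 + 0.43·4 + 0.19·6.9 = 5.311.
E[X²] = 0.38·40 + 0.43·20 + 0.19·54.51 = 34.1569.
Var(X) = E[X²] − (E[X])² = 34.1569 − 28.2067 = 5.95018.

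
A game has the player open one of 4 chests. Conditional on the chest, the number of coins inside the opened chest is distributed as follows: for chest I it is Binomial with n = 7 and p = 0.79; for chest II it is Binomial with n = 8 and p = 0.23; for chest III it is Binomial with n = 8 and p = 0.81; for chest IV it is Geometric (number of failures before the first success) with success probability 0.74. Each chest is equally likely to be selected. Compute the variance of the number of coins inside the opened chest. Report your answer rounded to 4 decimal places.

Per component, I: μ=5.53, E[X²]=31.7422; II: μ=1.84, E[X²]=4.8024; III: μ=6.48, E[X²]=43.2216; IV: μ=0.351351, E[X²]=0.598247.
E[X] = 0.25·5.53 + 0.25·1.84 + 0.25·6.48 + 0.25·0.351351 = 3.55034.
E[X²] = 0.25·31.7422 + 0.25·4.8024 + 0.25·43.2216 + 0.25·0.598247 = 20.0911.
Var(X) = E[X²] − (E[X])² = 20.0911 − 12.6049 = 7.48621.

7.4862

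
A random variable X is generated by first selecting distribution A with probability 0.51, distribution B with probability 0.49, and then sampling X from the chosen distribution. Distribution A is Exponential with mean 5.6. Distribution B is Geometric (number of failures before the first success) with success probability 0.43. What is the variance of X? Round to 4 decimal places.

Per component, A: μ=5.6, E[X²]=62.72; B: μ=1.32558, E[X²]=4.83991.
E[X] = 0.51·5.6 + 0.49·1.32558 = 3.50553.
E[X²] = 0.51·62.72 + 0.49·4.83991 = 34.3588.
Var(X) = E[X²] − (E[X])² = 34.3588 − 12.2888 = 22.07.

22.0700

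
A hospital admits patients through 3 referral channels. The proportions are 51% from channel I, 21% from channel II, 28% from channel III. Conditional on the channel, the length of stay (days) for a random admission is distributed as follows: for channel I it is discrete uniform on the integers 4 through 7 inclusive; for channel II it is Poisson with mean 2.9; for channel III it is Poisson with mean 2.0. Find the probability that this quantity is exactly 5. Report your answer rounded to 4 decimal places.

Conditional on each channel, P(X = 5): I: 0.25; II: 0.0940491; III: 0.0360894.
By total probability, P(X = 5) = 0.51·0.25 + 0.21·0.0940491 + 0.28·0.0360894 = 0.157355.

0.1574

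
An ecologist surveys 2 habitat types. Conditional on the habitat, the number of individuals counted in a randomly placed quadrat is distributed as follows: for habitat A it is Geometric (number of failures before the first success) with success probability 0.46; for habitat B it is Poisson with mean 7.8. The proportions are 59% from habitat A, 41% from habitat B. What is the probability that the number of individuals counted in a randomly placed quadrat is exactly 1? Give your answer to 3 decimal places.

Conditional on each habitat, P(X = 1): A: 0.2484; B: 0.00319593.
By total probability, P(X = 1) = 0.59·0.2484 + 0.41·0.00319593 = 0.147866.

0.148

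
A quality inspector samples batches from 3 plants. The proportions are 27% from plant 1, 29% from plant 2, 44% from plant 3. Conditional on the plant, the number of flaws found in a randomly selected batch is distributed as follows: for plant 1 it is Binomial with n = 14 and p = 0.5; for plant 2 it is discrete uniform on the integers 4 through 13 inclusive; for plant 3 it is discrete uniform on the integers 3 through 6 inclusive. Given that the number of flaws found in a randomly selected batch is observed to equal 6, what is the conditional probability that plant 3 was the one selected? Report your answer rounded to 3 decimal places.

0.584

Likelihoods P(X=6 | ·): 1: 0.183289; 2: 0.1; 3: 0.25.
Posterior ∝ prior × likelihood. Numerator for 3: 0.44·0.25 = 0.11.
Normalizing constant: 0.27·0.183289 + 0.29·0.1 + 0.44·0.25 = 0.188488.
P(3 | observation) = 0.11 / 0.188488 = 0.583592.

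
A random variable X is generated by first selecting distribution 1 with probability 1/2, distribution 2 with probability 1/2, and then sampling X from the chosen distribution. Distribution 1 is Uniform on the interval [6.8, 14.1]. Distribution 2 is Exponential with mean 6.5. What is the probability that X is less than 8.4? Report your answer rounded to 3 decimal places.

0.472

Conditional on each component, P(X < 8.4): 1: 0.219178; 2: 0.725364.
By total probability, P(X < 8.4) = 0.5·0.219178 + 0.5·0.725364 = 0.472271.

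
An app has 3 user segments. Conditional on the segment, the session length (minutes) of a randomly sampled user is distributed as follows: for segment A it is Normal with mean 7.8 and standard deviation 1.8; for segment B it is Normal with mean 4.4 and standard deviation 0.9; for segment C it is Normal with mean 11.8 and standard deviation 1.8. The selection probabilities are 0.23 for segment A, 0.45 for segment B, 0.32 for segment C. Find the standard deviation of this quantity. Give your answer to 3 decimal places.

Per component, A: μ=7.8, E[X²]=64.08; B: μ=4.4, E[X²]=20.17; C: μ=11.8, E[X²]=142.48.
E[X] = 0.23·7.8 + 0.45·4.4 + 0.32·11.8 = 7.55.
E[X²] = 0.23·64.08 + 0.45·20.17 + 0.32·142.48 = 69.4085.
Var(X) = E[X²] − (E[X])² = 69.4085 − 57.0025 = 12.406.
SD(X) = √12.406 = 3.52222.

3.522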